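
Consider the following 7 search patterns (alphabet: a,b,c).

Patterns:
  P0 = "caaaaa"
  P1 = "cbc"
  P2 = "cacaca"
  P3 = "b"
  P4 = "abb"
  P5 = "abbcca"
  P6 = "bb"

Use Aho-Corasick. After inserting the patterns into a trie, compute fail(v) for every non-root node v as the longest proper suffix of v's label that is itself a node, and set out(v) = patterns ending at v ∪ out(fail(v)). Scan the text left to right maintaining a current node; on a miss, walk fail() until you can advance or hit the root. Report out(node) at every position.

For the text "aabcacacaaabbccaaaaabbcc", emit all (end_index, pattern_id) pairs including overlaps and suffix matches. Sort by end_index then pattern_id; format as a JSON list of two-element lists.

Construct AC machine:
Trie nodes:
  n0 'ε': a→14 b→13 c→1
  n1 'c': a→2 b→7
  n2 'ca': a→3 c→9
  n3 'caa': a→4
  n4 'caaa': a→5
  n5 'caaaa': a→6
  n6 'caaaaa': ·  ←P0
  n7 'cb': c→8
  n8 'cbc': ·  ←P1
  n9 'cac': a→10
  n10 'caca': c→11
  n11 'cacac': a→12
  n12 'cacaca': ·  ←P2
  n13 'b': b→20  ←P3
  n14 'a': b→15
  n15 'ab': b→16
  n16 'abb': c→17  ←P4
  n17 'abbc': c→18
  n18 'abbcc': a→19
  n19 'abbcca': ·  ←P5
  n20 'bb': ·  ←P6

Failure links (BFS by depth):
  fail(1) 'c': from fail(0)=0 chase 'c': 0 ⇒ 0;  out=∅∪out(0)=∅
  fail(13) 'b': from fail(0)=0 chase 'b': 0 ⇒ 0;  out={3}∪out(0)={3}
  fail(14) 'a': from fail(0)=0 chase 'a': 0 ⇒ 0;  out=∅∪out(0)=∅
  fail(2) 'ca': from fail(1)=0 chase 'a': 0 ⇒ 14;  out=∅∪out(14)=∅
  fail(7) 'cb': from fail(1)=0 chase 'b': 0 ⇒ 13;  out=∅∪out(13)={3}
  fail(15) 'ab': from fail(14)=0 chase 'b': 0 ⇒ 13;  out=∅∪out(13)={3}
  fail(20) 'bb': from fail(13)=0 chase 'b': 0 ⇒ 13;  out={6}∪out(13)={3,6}
  fail(3) 'caa': from fail(2)=14 chase 'a': 14→0 ⇒ 14;  out=∅∪out(14)=∅
  fail(8) 'cbc': from fail(7)=13 chase 'c': 13→0 ⇒ 1;  out={1}∪out(1)={1}
  fail(9) 'cac': from fail(2)=14 chase 'c': 14→0 ⇒ 1;  out=∅∪out(1)=∅
  fail(16) 'abb': from fail(15)=13 chase 'b': 13 ⇒ 20;  out={4}∪out(20)={3,4,6}
  fail(4) 'caaa': from fail(3)=14 chase 'a': 14→0 ⇒ 14;  out=∅∪out(14)=∅
  fail(10) 'caca': from fail(9)=1 chase 'a': 1 ⇒ 2;  out=∅∪out(2)=∅
  fail(17) 'abbc': from fail(16)=20 chase 'c': 20→13→0 ⇒ 1;  out=∅∪out(1)=∅
  fail(5) 'caaaa': from fail(4)=14 chase 'a': 14→0 ⇒ 14;  out=∅∪out(14)=∅
  fail(11) 'cacac': from fail(10)=2 chase 'c': 2 ⇒ 9;  out=∅∪out(9)=∅
  fail(18) 'abbcc': from fail(17)=1 chase 'c': 1→0 ⇒ 1;  out=∅∪out(1)=∅
  fail(6) 'caaaaa': from fail(5)=14 chase 'a': 14→0 ⇒ 14;  out={0}∪out(14)={0}
  fail(12) 'cacaca': from fail(11)=9 chase 'a': 9 ⇒ 10;  out={2}∪out(10)={2}
  fail(19) 'abbcca': from fail(18)=1 chase 'a': 1 ⇒ 2;  out={5}∪out(2)={5}

Scan:
pos 0 'a': at 14
pos 1 'a': at 14 ·f
pos 2 'b': at 15  → match P3@[2:2]
pos 3 'c': at 1 ·f
pos 4 'a': at 2
pos 5 'c': at 9
pos 6 'a': at 10
pos 7 'c': at 11
pos 8 'a': at 12  → match P2@[3:8]
pos 9 'a': at 3 ·f
pos 10 'a': at 4
pos 11 'b': at 15 ·f  → match P3@[11:11]
pos 12 'b': at 16  → match P3@[12:12],P4@[10:12],P6@[11:12]
pos 13 'c': at 17
pos 14 'c': at 18
pos 15 'a': at 19  → match P5@[10:15]
pos 16 'a': at 3 ·f
pos 17 'a': at 4
pos 18 'a': at 5
pos 19 'a': at 6  → match P0@[14:19]
pos 20 'b': at 15 ·f  → match P3@[20:20]
pos 21 'b': at 16  → match P3@[21:21],P4@[19:21],P6@[20:21]
pos 22 'c': at 17
pos 23 'c': at 18

Matches: [[2,3],[8,2],[11,3],[12,3],[12,4],[12,6],[15,5],[19,0],[20,3],[21,3],[21,4],[21,6]]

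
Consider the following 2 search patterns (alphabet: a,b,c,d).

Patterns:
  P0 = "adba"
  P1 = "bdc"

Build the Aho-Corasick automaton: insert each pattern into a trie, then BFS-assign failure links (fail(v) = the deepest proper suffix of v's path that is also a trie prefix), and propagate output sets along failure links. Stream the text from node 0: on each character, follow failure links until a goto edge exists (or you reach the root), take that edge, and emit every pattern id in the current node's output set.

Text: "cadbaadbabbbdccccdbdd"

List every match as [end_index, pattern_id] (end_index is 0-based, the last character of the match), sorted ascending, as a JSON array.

Construct AC machine:
Trie (insert patterns):
  n0 'ε': a→1 b→5
  n1 'a': d→2
  n2 'ad': b→3
  n3 'adb': a→4
  n4 'adba': ·  ←P0
  n5 'b': d→6
  n6 'bd': c→7
  n7 'bdc': ·  ←P1

BFS fail/out derivation:
  fail(1) 'a': from fail(0)=0 chase 'a': 0 ⇒ 0;  out=∅∪out(0)=∅
  fail(5) 'b': from fail(0)=0 chase 'b': 0 ⇒ 0;  out=∅∪out(0)=∅
  fail(2) 'ad': from fail(1)=0 chase 'd': 0 ⇒ 0;  out=∅∪out(0)=∅
  fail(6) 'bd': from fail(5)=0 chase 'd': 0 ⇒ 0;  out=∅∪out(0)=∅
  fail(3) 'adb': from fail(2)=0 chase 'b': 0 ⇒ 5;  out=∅∪out(5)=∅
  fail(7) 'bdc': from fail(6)=0 chase 'c': 0 ⇒ 0;  out={1}∪out(0)={1}
  fail(4) 'adba': from fail(3)=5 chase 'a': 5→0 ⇒ 1;  out={0}∪out(1)={0}

Scan:
i=0 'c': node 0→0
i=1 'a': node 0→1
i=2 'd': node 1→2
i=3 'b': node 2→3
i=4 'a': node 3→4  emit P0@[1:4]
i=5 'a': node 4→1 ·f
i=6 'd': node 1→2
i=7 'b': node 2→3
i=8 'a': node 3→4  emit P0@[5:8]
i=9 'b': node 4→5 ·f
i=10 'b': node 5→5 ·f
i=11 'b': node 5→5 ·f
i=12 'd': node 5→6
i=13 'c': node 6→7  emit P1@[11:13]
i=14 'c': node 7→0 ·f
i=15 'c': node 0→0
i=16 'c': node 0→0
i=17 'd': node 0→0
i=18 'b': node 0→5
i=19 'd': node 5→6
i=20 'd': node 6→0 ·f

All matches (sorted): [[4,0],[8,0],[13,1]]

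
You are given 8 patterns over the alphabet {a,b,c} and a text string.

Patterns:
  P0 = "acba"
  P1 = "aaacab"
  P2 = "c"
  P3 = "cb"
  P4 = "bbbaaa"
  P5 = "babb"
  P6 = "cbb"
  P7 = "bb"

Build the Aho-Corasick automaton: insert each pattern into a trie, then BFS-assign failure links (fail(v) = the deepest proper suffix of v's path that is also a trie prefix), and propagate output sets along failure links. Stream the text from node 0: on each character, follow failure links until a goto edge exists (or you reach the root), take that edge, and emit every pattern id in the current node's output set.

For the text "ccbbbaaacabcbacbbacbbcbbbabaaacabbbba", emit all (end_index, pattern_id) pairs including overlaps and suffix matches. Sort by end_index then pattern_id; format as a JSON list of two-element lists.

Construct AC machine:
Trie nodes:
  0='ε' goto a→1 b→12 c→10
  1='a' goto a→5 c→2
  2='ac' goto b→3
  3='acb' goto a→4
  4='acba' goto ·  ←P0
  5='aa' goto a→6
  6='aaa' goto c→7
  7='aaac' goto a→8
  8='aaaca' goto b→9
  9='aaacab' goto ·  ←P1
  10='c' goto b→11  ←P2
  11='cb' goto b→21  ←P3
  12='b' goto a→18 b→13
  13='bb' goto b→14  ←P7
  14='bbb' goto a→15
  15='bbba' goto a→16
  16='bbbaa' goto a→17
  17='bbbaaa' goto ·  ←P4
  18='ba' goto b→19
  19='bab' goto b→20
  20='babb' goto ·  ←P5
  21='cbb' goto ·  ←P6

BFS fail/out derivation:
  fail(1) 'a': from fail(0)=0 chase 'a': 0 ⇒ 0;  out=∅∪out(0)=∅
  fail(10) 'c': from fail(0)=0 chase 'c': 0 ⇒ 0;  out={2}∪out(0)={2}
  fail(12) 'b': from fail(0)=0 chase 'b': 0 ⇒ 0;  out=∅∪out(0)=∅
  fail(2) 'ac': from fail(1)=0 chase 'c': 0 ⇒ 10;  out=∅∪out(10)={2}
  fail(5) 'aa': from fail(1)=0 chase 'a': 0 ⇒ 1;  out=∅∪out(1)=∅
  fail(11) 'cb': from fail(10)=0 chase 'b': 0 ⇒ 12;  out={3}∪out(12)={3}
  fail(13) 'bb': from fail(12)=0 chase 'b': 0 ⇒ 12;  out={7}∪out(12)={7}
  fail(18) 'ba': from fail(12)=0 chase 'a': 0 ⇒ 1;  out=∅∪out(1)=∅
  fail(3) 'acb': from fail(2)=10 chase 'b': 10 ⇒ 11;  out=∅∪out(11)={3}
  fail(6) 'aaa': from fail(5)=1 chase 'a': 1 ⇒ 5;  out=∅∪out(5)=∅
  fail(14) 'bbb': from fail(13)=12 chase 'b': 12 ⇒ 13;  out=∅∪out(13)={7}
  fail(19) 'bab': from fail(18)=1 chase 'b': 1→0 ⇒ 12;  out=∅∪out(12)=∅
  fail(21) 'cbb': from fail(11)=12 chase 'b': 12 ⇒ 13;  out={6}∪out(13)={6,7}
  fail(4) 'acba': from fail(3)=11 chase 'a': 11→12 ⇒ 18;  out={0}∪out(18)={0}
  fail(7) 'aaac': from fail(6)=5 chase 'c': 5→1 ⇒ 2;  out=∅∪out(2)={2}
  fail(15) 'bbba': from fail(14)=13 chase 'a': 13→12 ⇒ 18;  out=∅∪out(18)=∅
  fail(20) 'babb': from fail(19)=12 chase 'b': 12 ⇒ 13;  out={5}∪out(13)={5,7}
  fail(8) 'aaaca': from fail(7)=2 chase 'a': 2→10→0 ⇒ 1;  out=∅∪out(1)=∅
  fail(16) 'bbbaa': from fail(15)=18 chase 'a': 18→1 ⇒ 5;  out=∅∪out(5)=∅
  fail(9) 'aaacab': from fail(8)=1 chase 'b': 1→0 ⇒ 12;  out={1}∪out(12)={1}
  fail(17) 'bbbaaa': from fail(16)=5 chase 'a': 5 ⇒ 6;  out={4}∪out(6)={4}

Text stream:
[0] read 'c'  n0⇒n10  ** P2@[0:0]
[1] read 'c'  n10⇒n10 (via fail)  ** P2@[1:1]
[2] read 'b'  n10⇒n11  ** P3@[1:2]
[3] read 'b'  n11⇒n21  ** P6@[1:3],P7@[2:3]
[4] read 'b'  n21⇒n14 (via fail)  ** P7@[3:4]
[5] read 'a'  n14⇒n15
[6] read 'a'  n15⇒n16
[7] read 'a'  n16⇒n17  ** P4@[2:7]
[8] read 'c'  n17⇒n7 (via fail)  ** P2@[8:8]
[9] read 'a'  n7⇒n8
[10] read 'b'  n8⇒n9  ** P1@[5:10]
[11] read 'c'  n9⇒n10 (via fail)  ** P2@[11:11]
[12] read 'b'  n10⇒n11  ** P3@[11:12]
[13] read 'a'  n11⇒n18 (via fail)
[14] read 'c'  n18⇒n2 (via fail)  ** P2@[14:14]
[15] read 'b'  n2⇒n3  ** P3@[14:15]
[16] read 'b'  n3⇒n21 (via fail)  ** P6@[14:16],P7@[15:16]
[17] read 'a'  n21⇒n18 (via fail)
[18] read 'c'  n18⇒n2 (via fail)  ** P2@[18:18]
[19] read 'b'  n2⇒n3  ** P3@[18:19]
[20] read 'b'  n3⇒n21 (via fail)  ** P6@[18:20],P7@[19:20]
[21] read 'c'  n21⇒n10 (via fail)  ** P2@[21:21]
[22] read 'b'  n10⇒n11  ** P3@[21:22]
[23] read 'b'  n11⇒n21  ** P6@[21:23],P7@[22:23]
[24] read 'b'  n21⇒n14 (via fail)  ** P7@[23:24]
[25] read 'a'  n14⇒n15
[26] read 'b'  n15⇒n19 (via fail)
[27] read 'a'  n19⇒n18 (via fail)
[28] read 'a'  n18⇒n5 (via fail)
[29] read 'a'  n5⇒n6
[30] read 'c'  n6⇒n7  ** P2@[30:30]
[31] read 'a'  n7⇒n8
[32] read 'b'  n8⇒n9  ** P1@[27:32]
[33] read 'b'  n9⇒n13 (via fail)  ** P7@[32:33]
[34] read 'b'  n13⇒n14  ** P7@[33:34]
[35] read 'b'  n14⇒n14 (via fail)  ** P7@[34:35]
[36] read 'a'  n14⇒n15

Result: [[0,2],[1,2],[2,3],[3,6],[3,7],[4,7],[7,4],[8,2],[10,1],[11,2],[12,3],[14,2],[15,3],[16,6],[16,7],[18,2],[19,3],[20,6],[20,7],[21,2],[22,3],[23,6],[23,7],[24,7],[30,2],[32,1],[33,7],[34,7],[35,7]]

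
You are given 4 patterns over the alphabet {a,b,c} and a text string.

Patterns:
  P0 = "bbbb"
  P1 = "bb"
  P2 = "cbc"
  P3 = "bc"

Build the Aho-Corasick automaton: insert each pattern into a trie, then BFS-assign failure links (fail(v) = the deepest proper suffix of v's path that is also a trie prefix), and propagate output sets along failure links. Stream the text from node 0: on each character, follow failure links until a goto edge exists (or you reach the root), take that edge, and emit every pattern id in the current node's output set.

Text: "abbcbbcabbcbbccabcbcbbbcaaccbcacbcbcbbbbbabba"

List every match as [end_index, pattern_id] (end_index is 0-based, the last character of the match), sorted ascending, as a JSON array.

Build automaton:
Trie nodes:
  0='ε' goto b→1 c→5
  1='b' goto b→2 c→8
  2='bb' goto b→3  [P1 ends]
  3='bbb' goto b→4
  4='bbbb' goto ·  [P0 ends]
  5='c' goto b→6
  6='cb' goto c→7
  7='cbc' goto ·  [P2 ends]
  8='bc' goto ·  [P3 ends]

BFS fail/out derivation:
  fail(1) 'b': from fail(0)=0 chase 'b': 0 ⇒ 0;  out=∅∪out(0)=∅
  fail(5) 'c': from fail(0)=0 chase 'c': 0 ⇒ 0;  out=∅∪out(0)=∅
  fail(2) 'bb': from fail(1)=0 chase 'b': 0 ⇒ 1;  out={1}∪out(1)={1}
  fail(6) 'cb': from fail(5)=0 chase 'b': 0 ⇒ 1;  out=∅∪out(1)=∅
  fail(8) 'bc': from fail(1)=0 chase 'c': 0 ⇒ 5;  out={3}∪out(5)={3}
  fail(3) 'bbb': from fail(2)=1 chase 'b': 1 ⇒ 2;  out=∅∪out(2)={1}
  fail(7) 'cbc': from fail(6)=1 chase 'c': 1 ⇒ 8;  out={2}∪out(8)={2,3}
  fail(4) 'bbbb': from fail(3)=2 chase 'b': 2 ⇒ 3;  out={0}∪out(3)={0,1}

Text stream:
[0] read 'a'  n0⇒n0
[1] read 'b'  n0⇒n1
[2] read 'b'  n1⇒n2  ** P1@[1:2]
[3] read 'c'  n2⇒n8 ·f  ** P3@[2:3]
[4] read 'b'  n8⇒n6 ·f
[5] read 'b'  n6⇒n2 ·f  ** P1@[4:5]
[6] read 'c'  n2⇒n8 ·f  ** P3@[5:6]
[7] read 'a'  n8⇒n0 ·f
[8] read 'b'  n0⇒n1
[9] read 'b'  n1⇒n2  ** P1@[8:9]
[10] read 'c'  n2⇒n8 ·f  ** P3@[9:10]
[11] read 'b'  n8⇒n6 ·f
[12] read 'b'  n6⇒n2 ·f  ** P1@[11:12]
[13] read 'c'  n2⇒n8 ·f  ** P3@[12:13]
[14] read 'c'  n8⇒n5 ·f
[15] read 'a'  n5⇒n0 ·f
[16] read 'b'  n0⇒n1
[17] read 'c'  n1⇒n8  ** P3@[16:17]
[18] read 'b'  n8⇒n6 ·f
[19] read 'c'  n6⇒n7  ** P2@[17:19],P3@[18:19]
[20] read 'b'  n7⇒n6 ·f
[21] read 'b'  n6⇒n2 ·f  ** P1@[20:21]
[22] read 'b'  n2⇒n3  ** P1@[21:22]
[23] read 'c'  n3⇒n8 ·f  ** P3@[22:23]
[24] read 'a'  n8⇒n0 ·f
[25] read 'a'  n0⇒n0
[26] read 'c'  n0⇒n5
[27] read 'c'  n5⇒n5 ·f
[28] read 'b'  n5⇒n6
[29] read 'c'  n6⇒n7  ** P2@[27:29],P3@[28:29]
[30] read 'a'  n7⇒n0 ·f
[31] read 'c'  n0⇒n5
[32] read 'b'  n5⇒n6
[33] read 'c'  n6⇒n7  ** P2@[31:33],P3@[32:33]
[34] read 'b'  n7⇒n6 ·f
[35] read 'c'  n6⇒n7  ** P2@[33:35],P3@[34:35]
[36] read 'b'  n7⇒n6 ·f
[37] read 'b'  n6⇒n2 ·f  ** P1@[36:37]
[38] read 'b'  n2⇒n3  ** P1@[37:38]
[39] read 'b'  n3⇒n4  ** P0@[36:39],P1@[38:39]
[40] read 'b'  n4⇒n4 ·f  ** P0@[37:40],P1@[39:40]
[41] read 'a'  n4⇒n0 ·f
[42] read 'b'  n0⇒n1
[43] read 'b'  n1⇒n2  ** P1@[42:43]
[44] read 'a'  n2⇒n0 ·f

Result: [[2,1],[3,3],[5,1],[6,3],[9,1],[10,3],[12,1],[13,3],[17,3],[19,2],[19,3],[21,1],[22,1],[23,3],[29,2],[29,3],[33,2],[33,3],[35,2],[35,3],[37,1],[38,1],[39,0],[39,1],[40,0],[40,1],[43,1]]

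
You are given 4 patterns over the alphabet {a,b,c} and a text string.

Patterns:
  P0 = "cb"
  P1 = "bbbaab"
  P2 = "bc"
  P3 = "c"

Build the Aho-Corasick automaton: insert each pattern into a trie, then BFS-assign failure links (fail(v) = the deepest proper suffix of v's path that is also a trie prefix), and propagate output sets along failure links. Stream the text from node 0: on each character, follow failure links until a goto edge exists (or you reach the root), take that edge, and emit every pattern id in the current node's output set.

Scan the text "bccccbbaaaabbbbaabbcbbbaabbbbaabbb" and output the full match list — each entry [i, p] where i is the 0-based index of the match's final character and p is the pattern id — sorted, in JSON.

Build automaton:
Trie (insert patterns):
  0='ε' goto b→3 c→1
  1='c' goto b→2  ←P3
  2='cb' goto ·  ←P0
  3='b' goto b→4 c→9
  4='bb' goto b→5
  5='bbb' goto a→6
  6='bbba' goto a→7
  7='bbbaa' goto b→8
  8='bbbaab' goto ·  ←P1
  9='bc' goto ·  ←P2

BFS fail/out derivation:
  fail(1) 'c': from fail(0)=0 chase 'c': 0 ⇒ 0;  out={3}∪out(0)={3}
  fail(3) 'b': from fail(0)=0 chase 'b': 0 ⇒ 0;  out=∅∪out(0)=∅
  fail(2) 'cb': from fail(1)=0 chase 'b': 0 ⇒ 3;  out={0}∪out(3)={0}
  fail(4) 'bb': from fail(3)=0 chase 'b': 0 ⇒ 3;  out=∅∪out(3)=∅
  fail(9) 'bc': from fail(3)=0 chase 'c': 0 ⇒ 1;  out={2}∪out(1)={2,3}
  fail(5) 'bbb': from fail(4)=3 chase 'b': 3 ⇒ 4;  out=∅∪out(4)=∅
  fail(6) 'bbba': from fail(5)=4 chase 'a': 4→3→0 ⇒ 0;  out=∅∪out(0)=∅
  fail(7) 'bbbaa': from fail(6)=0 chase 'a': 0 ⇒ 0;  out=∅∪out(0)=∅
  fail(8) 'bbbaab': from fail(7)=0 chase 'b': 0 ⇒ 3;  out={1}∪out(3)={1}

Scan:
pos 0 'b': at 3
pos 1 'c': at 9  ** P2@[0:1],P3@[1:1]
pos 2 'c': at 1 (via fail)  ** P3@[2:2]
pos 3 'c': at 1 (via fail)  ** P3@[3:3]
pos 4 'c': at 1 (via fail)  ** P3@[4:4]
pos 5 'b': at 2  ** P0@[4:5]
pos 6 'b': at 4 (via fail)
pos 7 'a': at 0 (via fail)
pos 8 'a': at 0
pos 9 'a': at 0
pos 10 'a': at 0
pos 11 'b': at 3
pos 12 'b': at 4
pos 13 'b': at 5
pos 14 'b': at 5 (via fail)
pos 15 'a': at 6
pos 16 'a': at 7
pos 17 'b': at 8  ** P1@[12:17]
pos 18 'b': at 4 (via fail)
pos 19 'c': at 9 (via fail)  ** P2@[18:19],P3@[19:19]
pos 20 'b': at 2 (via fail)  ** P0@[19:20]
pos 21 'b': at 4 (via fail)
pos 22 'b': at 5
pos 23 'a': at 6
pos 24 'a': at 7
pos 25 'b': at 8  ** P1@[20:25]
pos 26 'b': at 4 (via fail)
pos 27 'b': at 5
pos 28 'b': at 5 (via fail)
pos 29 'a': at 6
pos 30 'a': at 7
pos 31 'b': at 8  ** P1@[26:31]
pos 32 'b': at 4 (via fail)
pos 33 'b': at 5

All matches (sorted): [[1,2],[1,3],[2,3],[3,3],[4,3],[5,0],[17,1],[19,2],[19,3],[20,0],[25,1],[31,1]]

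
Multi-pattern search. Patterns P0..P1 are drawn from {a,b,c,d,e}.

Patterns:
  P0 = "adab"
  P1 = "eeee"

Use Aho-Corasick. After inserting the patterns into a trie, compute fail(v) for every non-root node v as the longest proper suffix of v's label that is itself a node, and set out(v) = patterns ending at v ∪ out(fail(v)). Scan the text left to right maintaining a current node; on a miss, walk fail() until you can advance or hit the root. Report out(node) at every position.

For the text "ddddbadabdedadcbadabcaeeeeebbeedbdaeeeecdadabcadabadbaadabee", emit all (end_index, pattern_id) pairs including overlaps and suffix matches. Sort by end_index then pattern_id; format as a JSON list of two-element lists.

Build:
Trie (insert patterns):
  n0 'ε': a→1 e→5
  n1 'a': d→2
  n2 'ad': a→3
  n3 'ada': b→4
  n4 'adab': ·  [P0 ends]
  n5 'e': e→6
  n6 'ee': e→7
  n7 'eee': e→8
  n8 'eeee': ·  [P1 ends]

Failure links (BFS by depth):
  n1('a'): parent n0 fail=0; on 'a' 0 → fail=0;  out ∅∪∅=∅
  n5('e'): parent n0 fail=0; on 'e' 0 → fail=0;  out ∅∪∅=∅
  n2('ad'): parent n1 fail=0; on 'd' 0 → fail=0;  out ∅∪∅=∅
  n6('ee'): parent n5 fail=0; on 'e' 0 → fail=5;  out ∅∪∅=∅
  n3('ada'): parent n2 fail=0; on 'a' 0 → fail=1;  out ∅∪∅=∅
  n7('eee'): parent n6 fail=5; on 'e' 5 → fail=6;  out ∅∪∅=∅
  n4('adab'): parent n3 fail=1; on 'b' 1→0 → fail=0;  out {0}∪∅={0}
  n8('eeee'): parent n7 fail=6; on 'e' 6 → fail=7;  out {1}∪∅={1}

Run:
pos 0 'd': at 0
pos 1 'd': at 0
pos 2 'd': at 0
pos 3 'd': at 0
pos 4 'b': at 0
pos 5 'a': at 1
pos 6 'd': at 2
pos 7 'a': at 3
pos 8 'b': at 4  ** P0@[5:8]
pos 9 'd': at 0 (fail-walked)
pos 10 'e': at 5
pos 11 'd': at 0 (fail-walked)
pos 12 'a': at 1
pos 13 'd': at 2
pos 14 'c': at 0 (fail-walked)
pos 15 'b': at 0
pos 16 'a': at 1
pos 17 'd': at 2
pos 18 'a': at 3
pos 19 'b': at 4  ** P0@[16:19]
pos 20 'c': at 0 (fail-walked)
pos 21 'a': at 1
pos 22 'e': at 5 (fail-walked)
pos 23 'e': at 6
pos 24 'e': at 7
pos 25 'e': at 8  ** P1@[22:25]
pos 26 'e': at 8 (fail-walked)  ** P1@[23:26]
pos 27 'b': at 0 (fail-walked)
pos 28 'b': at 0
pos 29 'e': at 5
pos 30 'e': at 6
pos 31 'd': at 0 (fail-walked)
pos 32 'b': at 0
pos 33 'd': at 0
pos 34 'a': at 1
pos 35 'e': at 5 (fail-walked)
pos 36 'e': at 6
pos 37 'e': at 7
pos 38 'e': at 8  ** P1@[35:38]
pos 39 'c': at 0 (fail-walked)
pos 40 'd': at 0
pos 41 'a': at 1
pos 42 'd': at 2
pos 43 'a': at 3
pos 44 'b': at 4  ** P0@[41:44]
pos 45 'c': at 0 (fail-walked)
pos 46 'a': at 1
pos 47 'd': at 2
pos 48 'a': at 3
pos 49 'b': at 4  ** P0@[46:49]
pos 50 'a': at 1 (fail-walked)
pos 51 'd': at 2
pos 52 'b': at 0 (fail-walked)
pos 53 'a': at 1
pos 54 'a': at 1 (fail-walked)
pos 55 'd': at 2
pos 56 'a': at 3
pos 57 'b': at 4  ** P0@[54:57]
pos 58 'e': at 5 (fail-walked)
pos 59 'e': at 6

Result: [[8,0],[19,0],[25,1],[26,1],[38,1],[44,0],[49,0],[57,0]]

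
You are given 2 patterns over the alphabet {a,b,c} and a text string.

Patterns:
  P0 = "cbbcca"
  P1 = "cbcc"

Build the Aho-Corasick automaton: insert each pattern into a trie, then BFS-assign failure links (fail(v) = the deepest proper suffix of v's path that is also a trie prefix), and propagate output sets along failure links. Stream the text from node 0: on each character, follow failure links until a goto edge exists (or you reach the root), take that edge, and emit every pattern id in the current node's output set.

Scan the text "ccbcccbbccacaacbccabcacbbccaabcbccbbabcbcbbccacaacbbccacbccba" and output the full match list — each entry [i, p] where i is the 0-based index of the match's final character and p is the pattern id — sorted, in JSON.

Build automaton:
Trie nodes:
  0='ε' goto c→1
  1='c' goto b→2
  2='cb' goto b→3 c→7
  3='cbb' goto c→4
  4='cbbc' goto c→5
  5='cbbcc' goto a→6
  6='cbbcca' goto ·  ←P0
  7='cbc' goto c→8
  8='cbcc' goto ·  ←P1

Failure links (BFS by depth):
  n1('c'): parent n0 fail=0; on 'c' 0 → fail=0;  out ∅∪∅=∅
  n2('cb'): parent n1 fail=0; on 'b' 0 → fail=0;  out ∅∪∅=∅
  n3('cbb'): parent n2 fail=0; on 'b' 0 → fail=0;  out ∅∪∅=∅
  n7('cbc'): parent n2 fail=0; on 'c' 0 → fail=1;  out ∅∪∅=∅
  n4('cbbc'): parent n3 fail=0; on 'c' 0 → fail=1;  out ∅∪∅=∅
  n8('cbcc'): parent n7 fail=1; on 'c' 1→0 → fail=1;  out {1}∪∅={1}
  n5('cbbcc'): parent n4 fail=1; on 'c' 1→0 → fail=1;  out ∅∪∅=∅
  n6('cbbcca'): parent n5 fail=1; on 'a' 1→0 → fail=0;  out {0}∪∅={0}

Run:
[0] read 'c'  n0⇒n1
[1] read 'c'  n1⇒n1 (fail-walked)
[2] read 'b'  n1⇒n2
[3] read 'c'  n2⇒n7
[4] read 'c'  n7⇒n8  ** P1@[1:4]
[5] read 'c'  n8⇒n1 (fail-walked)
[6] read 'b'  n1⇒n2
[7] read 'b'  n2⇒n3
[8] read 'c'  n3⇒n4
[9] read 'c'  n4⇒n5
[10] read 'a'  n5⇒n6  ** P0@[5:10]
[11] read 'c'  n6⇒n1 (fail-walked)
[12] read 'a'  n1⇒n0 (fail-walked)
[13] read 'a'  n0⇒n0
[14] read 'c'  n0⇒n1
[15] read 'b'  n1⇒n2
[16] read 'c'  n2⇒n7
[17] read 'c'  n7⇒n8  ** P1@[14:17]
[18] read 'a'  n8⇒n0 (fail-walked)
[19] read 'b'  n0⇒n0
[20] read 'c'  n0⇒n1
[21] read 'a'  n1⇒n0 (fail-walked)
[22] read 'c'  n0⇒n1
[23] read 'b'  n1⇒n2
[24] read 'b'  n2⇒n3
[25] read 'c'  n3⇒n4
[26] read 'c'  n4⇒n5
[27] read 'a'  n5⇒n6  ** P0@[22:27]
[28] read 'a'  n6⇒n0 (fail-walked)
[29] read 'b'  n0⇒n0
[30] read 'c'  n0⇒n1
[31] read 'b'  n1⇒n2
[32] read 'c'  n2⇒n7
[33] read 'c'  n7⇒n8  ** P1@[30:33]
[34] read 'b'  n8⇒n2 (fail-walked)
[35] read 'b'  n2⇒n3
[36] read 'a'  n3⇒n0 (fail-walked)
[37] read 'b'  n0⇒n0
[38] read 'c'  n0⇒n1
[39] read 'b'  n1⇒n2
[40] read 'c'  n2⇒n7
[41] read 'b'  n7⇒n2 (fail-walked)
[42] read 'b'  n2⇒n3
[43] read 'c'  n3⇒n4
[44] read 'c'  n4⇒n5
[45] read 'a'  n5⇒n6  ** P0@[40:45]
[46] read 'c'  n6⇒n1 (fail-walked)
[47] read 'a'  n1⇒n0 (fail-walked)
[48] read 'a'  n0⇒n0
[49] read 'c'  n0⇒n1
[50] read 'b'  n1⇒n2
[51] read 'b'  n2⇒n3
[52] read 'c'  n3⇒n4
[53] read 'c'  n4⇒n5
[54] read 'a'  n5⇒n6  ** P0@[49:54]
[55] read 'c'  n6⇒n1 (fail-walked)
[56] read 'b'  n1⇒n2
[57] read 'c'  n2⇒n7
[58] read 'c'  n7⇒n8  ** P1@[55:58]
[59] read 'b'  n8⇒n2 (fail-walked)
[60] read 'a'  n2⇒n0 (fail-walked)

All matches (sorted): [[4,1],[10,0],[17,1],[27,0],[33,1],[45,0],[54,0],[58,1]]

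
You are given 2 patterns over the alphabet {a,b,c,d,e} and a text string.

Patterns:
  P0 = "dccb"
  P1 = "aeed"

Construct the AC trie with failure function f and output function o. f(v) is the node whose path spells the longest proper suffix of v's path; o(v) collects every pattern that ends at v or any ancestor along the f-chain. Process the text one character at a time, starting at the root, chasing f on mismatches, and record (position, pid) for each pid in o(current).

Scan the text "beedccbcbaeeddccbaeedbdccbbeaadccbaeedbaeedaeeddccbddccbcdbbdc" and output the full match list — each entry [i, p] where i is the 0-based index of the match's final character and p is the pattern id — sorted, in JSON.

Build:
Trie nodes:
  0='ε' goto a→5 d→1
  1='d' goto c→2
  2='dc' goto c→3
  3='dcc' goto b→4
  4='dccb' goto ·  [P0 ends]
  5='a' goto e→6
  6='ae' goto e→7
  7='aee' goto d→8
  8='aeed' goto ·  [P1 ends]

BFS fail/out derivation:
  n1('d'): parent n0 fail=0; on 'd' 0 → fail=0;  out ∅∪∅=∅
  n5('a'): parent n0 fail=0; on 'a' 0 → fail=0;  out ∅∪∅=∅
  n2('dc'): parent n1 fail=0; on 'c' 0 → fail=0;  out ∅∪∅=∅
  n6('ae'): parent n5 fail=0; on 'e' 0 → fail=0;  out ∅∪∅=∅
  n3('dcc'): parent n2 fail=0; on 'c' 0 → fail=0;  out ∅∪∅=∅
  n7('aee'): parent n6 fail=0; on 'e' 0 → fail=0;  out ∅∪∅=∅
  n4('dccb'): parent n3 fail=0; on 'b' 0 → fail=0;  out {0}∪∅={0}
  n8('aeed'): parent n7 fail=0; on 'd' 0 → fail=1;  out {1}∪∅={1}

Run:
i=0 'b': node 0→0
i=1 'e': node 0→0
i=2 'e': node 0→0
i=3 'd': node 0→1
i=4 'c': node 1→2
i=5 'c': node 2→3
i=6 'b': node 3→4  emit P0@[3:6]
i=7 'c': node 4→0 ·f
i=8 'b': node 0→0
i=9 'a': node 0→5
i=10 'e': node 5→6
i=11 'e': node 6→7
i=12 'd': node 7→8  emit P1@[9:12]
i=13 'd': node 8→1 ·f
i=14 'c': node 1→2
i=15 'c': node 2→3
i=16 'b': node 3→4  emit P0@[13:16]
i=17 'a': node 4→5 ·f
i=18 'e': node 5→6
i=19 'e': node 6→7
i=20 'd': node 7→8  emit P1@[17:20]
i=21 'b': node 8→0 ·f
i=22 'd': node 0→1
i=23 'c': node 1→2
i=24 'c': node 2→3
i=25 'b': node 3→4  emit P0@[22:25]
i=26 'b': node 4→0 ·f
i=27 'e': node 0→0
i=28 'a': node 0→5
i=29 'a': node 5→5 ·f
i=30 'd': node 5→1 ·f
i=31 'c': node 1→2
i=32 'c': node 2→3
i=33 'b': node 3→4  emit P0@[30:33]
i=34 'a': node 4→5 ·f
i=35 'e': node 5→6
i=36 'e': node 6→7
i=37 'd': node 7→8  emit P1@[34:37]
i=38 'b': node 8→0 ·f
i=39 'a': node 0→5
i=40 'e': node 5→6
i=41 'e': node 6→7
i=42 'd': node 7→8  emit P1@[39:42]
i=43 'a': node 8→5 ·f
i=44 'e': node 5→6
i=45 'e': node 6→7
i=46 'd': node 7→8  emit P1@[43:46]
i=47 'd': node 8→1 ·f
i=48 'c': node 1→2
i=49 'c': node 2→3
i=50 'b': node 3→4  emit P0@[47:50]
i=51 'd': node 4→1 ·f
i=52 'd': node 1→1 ·f
i=53 'c': node 1→2
i=54 'c': node 2→3
i=55 'b': node 3→4  emit P0@[52:55]
i=56 'c': node 4→0 ·f
i=57 'd': node 0→1
i=58 'b': node 1→0 ·f
i=59 'b': node 0→0
i=60 'd': node 0→1
i=61 'c': node 1→2

Matches: [[6,0],[12,1],[16,0],[20,1],[25,0],[33,0],[37,1],[42,1],[46,1],[50,0],[55,0]]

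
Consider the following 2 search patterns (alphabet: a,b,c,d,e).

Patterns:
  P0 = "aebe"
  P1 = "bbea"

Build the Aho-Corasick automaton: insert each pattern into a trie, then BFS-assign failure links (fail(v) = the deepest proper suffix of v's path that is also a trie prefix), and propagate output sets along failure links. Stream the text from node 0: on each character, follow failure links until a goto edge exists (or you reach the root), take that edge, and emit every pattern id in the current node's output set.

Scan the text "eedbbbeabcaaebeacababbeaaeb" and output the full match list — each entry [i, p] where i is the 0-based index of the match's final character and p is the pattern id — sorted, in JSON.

Construct AC machine:
Trie nodes:
  n0 'ε': a→1 b→5
  n1 'a': e→2
  n2 'ae': b→3
  n3 'aeb': e→4
  n4 'aebe': ·  [P0 ends]
  n5 'b': b→6
  n6 'bb': e→7
  n7 'bbe': a→8
  n8 'bbea': ·  [P1 ends]

Failure links (BFS by depth):
  fail(1) 'a': from fail(0)=0 chase 'a': 0 ⇒ 0;  out=∅∪out(0)=∅
  fail(5) 'b': from fail(0)=0 chase 'b': 0 ⇒ 0;  out=∅∪out(0)=∅
  fail(2) 'ae': from fail(1)=0 chase 'e': 0 ⇒ 0;  out=∅∪out(0)=∅
  fail(6) 'bb': from fail(5)=0 chase 'b': 0 ⇒ 5;  out=∅∪out(5)=∅
  fail(3) 'aeb': from fail(2)=0 chase 'b': 0 ⇒ 5;  out=∅∪out(5)=∅
  fail(7) 'bbe': from fail(6)=5 chase 'e': 5→0 ⇒ 0;  out=∅∪out(0)=∅
  fail(4) 'aebe': from fail(3)=5 chase 'e': 5→0 ⇒ 0;  out={0}∪out(0)={0}
  fail(8) 'bbea': from fail(7)=0 chase 'a': 0 ⇒ 1;  out={1}∪out(1)={1}

Run:
pos 0 'e': at 0
pos 1 'e': at 0
pos 2 'd': at 0
pos 3 'b': at 5
pos 4 'b': at 6
pos 5 'b': at 6 (fail-walked)
pos 6 'e': at 7
pos 7 'a': at 8  emit P1@[4:7]
pos 8 'b': at 5 (fail-walked)
pos 9 'c': at 0 (fail-walked)
pos 10 'a': at 1
pos 11 'a': at 1 (fail-walked)
pos 12 'e': at 2
pos 13 'b': at 3
pos 14 'e': at 4  emit P0@[11:14]
pos 15 'a': at 1 (fail-walked)
pos 16 'c': at 0 (fail-walked)
pos 17 'a': at 1
pos 18 'b': at 5 (fail-walked)
pos 19 'a': at 1 (fail-walked)
pos 20 'b': at 5 (fail-walked)
pos 21 'b': at 6
pos 22 'e': at 7
pos 23 'a': at 8  emit P1@[20:23]
pos 24 'a': at 1 (fail-walked)
pos 25 'e': at 2
pos 26 'b': at 3

All matches (sorted): [[7,1],[14,0],[23,1]]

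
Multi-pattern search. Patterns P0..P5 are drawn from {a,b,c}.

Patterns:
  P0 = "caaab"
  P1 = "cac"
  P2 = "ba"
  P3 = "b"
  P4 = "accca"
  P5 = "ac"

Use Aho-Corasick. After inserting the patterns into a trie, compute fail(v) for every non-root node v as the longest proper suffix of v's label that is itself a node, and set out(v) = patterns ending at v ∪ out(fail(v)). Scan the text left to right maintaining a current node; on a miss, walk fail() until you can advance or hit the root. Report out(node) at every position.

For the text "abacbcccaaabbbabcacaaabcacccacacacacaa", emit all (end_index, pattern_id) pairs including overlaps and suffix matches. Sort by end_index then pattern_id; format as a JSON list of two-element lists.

Construct AC machine:
Trie (insert patterns):
  0='ε' goto a→9 b→7 c→1
  1='c' goto a→2
  2='ca' goto a→3 c→6
  3='caa' goto a→4
  4='caaa' goto b→5
  5='caaab' goto ·  ←P0
  6='cac' goto ·  ←P1
  7='b' goto a→8  ←P3
  8='ba' goto ·  ←P2
  9='a' goto c→10
  10='ac' goto c→11  ←P5
  11='acc' goto c→12
  12='accc' goto a→13
  13='accca' goto ·  ←P4

Failure links (BFS by depth):
  fail(1) 'c': from fail(0)=0 chase 'c': 0 ⇒ 0;  out=∅∪out(0)=∅
  fail(7) 'b': from fail(0)=0 chase 'b': 0 ⇒ 0;  out={3}∪out(0)={3}
  fail(9) 'a': from fail(0)=0 chase 'a': 0 ⇒ 0;  out=∅∪out(0)=∅
  fail(2) 'ca': from fail(1)=0 chase 'a': 0 ⇒ 9;  out=∅∪out(9)=∅
  fail(8) 'ba': from fail(7)=0 chase 'a': 0 ⇒ 9;  out={2}∪out(9)={2}
  fail(10) 'ac': from fail(9)=0 chase 'c': 0 ⇒ 1;  out={5}∪out(1)={5}
  fail(3) 'caa': from fail(2)=9 chase 'a': 9→0 ⇒ 9;  out=∅∪out(9)=∅
  fail(6) 'cac': from fail(2)=9 chase 'c': 9 ⇒ 10;  out={1}∪out(10)={1,5}
  fail(11) 'acc': from fail(10)=1 chase 'c': 1→0 ⇒ 1;  out=∅∪out(1)=∅
  fail(4) 'caaa': from fail(3)=9 chase 'a': 9→0 ⇒ 9;  out=∅∪out(9)=∅
  fail(12) 'accc': from fail(11)=1 chase 'c': 1→0 ⇒ 1;  out=∅∪out(1)=∅
  fail(5) 'caaab': from fail(4)=9 chase 'b': 9→0 ⇒ 7;  out={0}∪out(7)={0,3}
  fail(13) 'accca': from fail(12)=1 chase 'a': 1 ⇒ 2;  out={4}∪out(2)={4}

Run:
[0] read 'a'  n0⇒n9
[1] read 'b'  n9⇒n7 (fail-walked)  ** P3@[1:1]
[2] read 'a'  n7⇒n8  ** P2@[1:2]
[3] read 'c'  n8⇒n10 (fail-walked)  ** P5@[2:3]
[4] read 'b'  n10⇒n7 (fail-walked)  ** P3@[4:4]
[5] read 'c'  n7⇒n1 (fail-walked)
[6] read 'c'  n1⇒n1 (fail-walked)
[7] read 'c'  n1⇒n1 (fail-walked)
[8] read 'a'  n1⇒n2
[9] read 'a'  n2⇒n3
[10] read 'a'  n3⇒n4
[11] read 'b'  n4⇒n5  ** P0@[7:11],P3@[11:11]
[12] read 'b'  n5⇒n7 (fail-walked)  ** P3@[12:12]
[13] read 'b'  n7⇒n7 (fail-walked)  ** P3@[13:13]
[14] read 'a'  n7⇒n8  ** P2@[13:14]
[15] read 'b'  n8⇒n7 (fail-walked)  ** P3@[15:15]
[16] read 'c'  n7⇒n1 (fail-walked)
[17] read 'a'  n1⇒n2
[18] read 'c'  n2⇒n6  ** P1@[16:18],P5@[17:18]
[19] read 'a'  n6⇒n2 (fail-walked)
[20] read 'a'  n2⇒n3
[21] read 'a'  n3⇒n4
[22] read 'b'  n4⇒n5  ** P0@[18:22],P3@[22:22]
[23] read 'c'  n5⇒n1 (fail-walked)
[24] read 'a'  n1⇒n2
[25] read 'c'  n2⇒n6  ** P1@[23:25],P5@[24:25]
[26] read 'c'  n6⇒n11 (fail-walked)
[27] read 'c'  n11⇒n12
[28] read 'a'  n12⇒n13  ** P4@[24:28]
[29] read 'c'  n13⇒n6 (fail-walked)  ** P1@[27:29],P5@[28:29]
[30] read 'a'  n6⇒n2 (fail-walked)
[31] read 'c'  n2⇒n6  ** P1@[29:31],P5@[30:31]
[32] read 'a'  n6⇒n2 (fail-walked)
[33] read 'c'  n2⇒n6  ** P1@[31:33],P5@[32:33]
[34] read 'a'  n6⇒n2 (fail-walked)
[35] read 'c'  n2⇒n6  ** P1@[33:35],P5@[34:35]
[36] read 'a'  n6⇒n2 (fail-walked)
[37] read 'a'  n2⇒n3

Result: [[1,3],[2,2],[3,5],[4,3],[11,0],[11,3],[12,3],[13,3],[14,2],[15,3],[18,1],[18,5],[22,0],[22,3],[25,1],[25,5],[28,4],[29,1],[29,5],[31,1],[31,5],[33,1],[33,5],[35,1],[35,5]]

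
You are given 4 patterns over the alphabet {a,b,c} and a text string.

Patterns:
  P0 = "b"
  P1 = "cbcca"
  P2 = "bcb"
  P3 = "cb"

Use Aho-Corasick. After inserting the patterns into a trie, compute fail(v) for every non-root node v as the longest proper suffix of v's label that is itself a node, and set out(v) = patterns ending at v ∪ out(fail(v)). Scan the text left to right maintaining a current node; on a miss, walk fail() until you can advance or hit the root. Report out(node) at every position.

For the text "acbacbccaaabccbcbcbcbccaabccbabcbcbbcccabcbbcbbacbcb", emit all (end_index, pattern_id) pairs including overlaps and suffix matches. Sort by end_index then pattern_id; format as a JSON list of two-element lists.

Construct AC machine:
Trie nodes:
  0='ε' goto b→1 c→2
  1='b' goto c→7  [P0 ends]
  2='c' goto b→3
  3='cb' goto c→4  [P3 ends]
  4='cbc' goto c→5
  5='cbcc' goto a→6
  6='cbcca' goto ·  [P1 ends]
  7='bc' goto b→8
  8='bcb' goto ·  [P2 ends]

Failure links (BFS by depth):
  n1('b'): parent n0 fail=0; on 'b' 0 → fail=0;  out {0}∪∅={0}
  n2('c'): parent n0 fail=0; on 'c' 0 → fail=0;  out ∅∪∅=∅
  n3('cb'): parent n2 fail=0; on 'b' 0 → fail=1;  out {3}∪{0}={0,3}
  n7('bc'): parent n1 fail=0; on 'c' 0 → fail=2;  out ∅∪∅=∅
  n4('cbc'): parent n3 fail=1; on 'c' 1 → fail=7;  out ∅∪∅=∅
  n8('bcb'): parent n7 fail=2; on 'b' 2 → fail=3;  out {2}∪{0,3}={0,2,3}
  n5('cbcc'): parent n4 fail=7; on 'c' 7→2→0 → fail=2;  out ∅∪∅=∅
  n6('cbcca'): parent n5 fail=2; on 'a' 2→0 → fail=0;  out {1}∪∅={1}

Text stream:
[0] read 'a'  n0⇒n0
[1] read 'c'  n0⇒n2
[2] read 'b'  n2⇒n3  ** P0@[2:2],P3@[1:2]
[3] read 'a'  n3⇒n0 ·f
[4] read 'c'  n0⇒n2
[5] read 'b'  n2⇒n3  ** P0@[5:5],P3@[4:5]
[6] read 'c'  n3⇒n4
[7] read 'c'  n4⇒n5
[8] read 'a'  n5⇒n6  ** P1@[4:8]
[9] read 'a'  n6⇒n0 ·f
[10] read 'a'  n0⇒n0
[11] read 'b'  n0⇒n1  ** P0@[11:11]
[12] read 'c'  n1⇒n7
[13] read 'c'  n7⇒n2 ·f
[14] read 'b'  n2⇒n3  ** P0@[14:14],P3@[13:14]
[15] read 'c'  n3⇒n4
[16] read 'b'  n4⇒n8 ·f  ** P0@[16:16],P2@[14:16],P3@[15:16]
[17] read 'c'  n8⇒n4 ·f
[18] read 'b'  n4⇒n8 ·f  ** P0@[18:18],P2@[16:18],P3@[17:18]
[19] read 'c'  n8⇒n4 ·f
[20] read 'b'  n4⇒n8 ·f  ** P0@[20:20],P2@[18:20],P3@[19:20]
[21] read 'c'  n8⇒n4 ·f
[22] read 'c'  n4⇒n5
[23] read 'a'  n5⇒n6  ** P1@[19:23]
[24] read 'a'  n6⇒n0 ·f
[25] read 'b'  n0⇒n1  ** P0@[25:25]
[26] read 'c'  n1⇒n7
[27] read 'c'  n7⇒n2 ·f
[28] read 'b'  n2⇒n3  ** P0@[28:28],P3@[27:28]
[29] read 'a'  n3⇒n0 ·f
[30] read 'b'  n0⇒n1  ** P0@[30:30]
[31] read 'c'  n1⇒n7
[32] read 'b'  n7⇒n8  ** P0@[32:32],P2@[30:32],P3@[31:32]
[33] read 'c'  n8⇒n4 ·f
[34] read 'b'  n4⇒n8 ·f  ** P0@[34:34],P2@[32:34],P3@[33:34]
[35] read 'b'  n8⇒n1 ·f  ** P0@[35:35]
[36] read 'c'  n1⇒n7
[37] read 'c'  n7⇒n2 ·f
[38] read 'c'  n2⇒n2 ·f
[39] read 'a'  n2⇒n0 ·f
[40] read 'b'  n0⇒n1  ** P0@[40:40]
[41] read 'c'  n1⇒n7
[42] read 'b'  n7⇒n8  ** P0@[42:42],P2@[40:42],P3@[41:42]
[43] read 'b'  n8⇒n1 ·f  ** P0@[43:43]
[44] read 'c'  n1⇒n7
[45] read 'b'  n7⇒n8  ** P0@[45:45],P2@[43:45],P3@[44:45]
[46] read 'b'  n8⇒n1 ·f  ** P0@[46:46]
[47] read 'a'  n1⇒n0 ·f
[48] read 'c'  n0⇒n2
[49] read 'b'  n2⇒n3  ** P0@[49:49],P3@[48:49]
[50] read 'c'  n3⇒n4
[51] read 'b'  n4⇒n8 ·f  ** P0@[51:51],P2@[49:51],P3@[50:51]

Result: [[2,0],[2,3],[5,0],[5,3],[8,1],[11,0],[14,0],[14,3],[16,0],[16,2],[16,3],[18,0],[18,2],[18,3],[20,0],[20,2],[20,3],[23,1],[25,0],[28,0],[28,3],[30,0],[32,0],[32,2],[32,3],[34,0],[34,2],[34,3],[35,0],[40,0],[42,0],[42,2],[42,3],[43,0],[45,0],[45,2],[45,3],[46,0],[49,0],[49,3],[51,0],[51,2],[51,3]]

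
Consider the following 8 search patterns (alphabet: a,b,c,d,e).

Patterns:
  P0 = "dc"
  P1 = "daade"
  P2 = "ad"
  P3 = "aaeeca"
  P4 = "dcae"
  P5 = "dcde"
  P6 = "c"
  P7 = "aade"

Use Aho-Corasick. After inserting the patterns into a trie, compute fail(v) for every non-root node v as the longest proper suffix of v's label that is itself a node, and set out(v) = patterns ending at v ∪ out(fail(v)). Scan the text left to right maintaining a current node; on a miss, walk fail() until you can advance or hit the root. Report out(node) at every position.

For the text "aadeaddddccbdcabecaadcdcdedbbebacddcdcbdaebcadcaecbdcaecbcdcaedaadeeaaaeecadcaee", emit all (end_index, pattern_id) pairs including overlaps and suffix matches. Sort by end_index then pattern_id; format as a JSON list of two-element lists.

Construct AC machine:
Trie nodes:
  n0 'ε': a→7 c→18 d→1
  n1 'd': a→3 c→2
  n2 'dc': a→14 d→16  [P0 ends]
  n3 'da': a→4
  n4 'daa': d→5
  n5 'daad': e→6
  n6 'daade': ·  [P1 ends]
  n7 'a': a→9 d→8
  n8 'ad': ·  [P2 ends]
  n9 'aa': d→19 e→10
  n10 'aae': e→11
  n11 'aaee': c→12
  n12 'aaeec': a→13
  n13 'aaeeca': ·  [P3 ends]
  n14 'dca': e→15
  n15 'dcae': ·  [P4 ends]
  n16 'dcd': e→17
  n17 'dcde': ·  [P5 ends]
  n18 'c': ·  [P6 ends]
  n19 'aad': e→20
  n20 'aade': ·  [P7 ends]

BFS fail/out derivation:
  fail(1) 'd': from fail(0)=0 chase 'd': 0 ⇒ 0;  out=∅∪out(0)=∅
  fail(7) 'a': from fail(0)=0 chase 'a': 0 ⇒ 0;  out=∅∪out(0)=∅
  fail(18) 'c': from fail(0)=0 chase 'c': 0 ⇒ 0;  out={6}∪out(0)={6}
  fail(2) 'dc': from fail(1)=0 chase 'c': 0 ⇒ 18;  out={0}∪out(18)={0,6}
  fail(3) 'da': from fail(1)=0 chase 'a': 0 ⇒ 7;  out=∅∪out(7)=∅
  fail(8) 'ad': from fail(7)=0 chase 'd': 0 ⇒ 1;  out={2}∪out(1)={2}
  fail(9) 'aa': from fail(7)=0 chase 'a': 0 ⇒ 7;  out=∅∪out(7)=∅
  fail(4) 'daa': from fail(3)=7 chase 'a': 7 ⇒ 9;  out=∅∪out(9)=∅
  fail(10) 'aae': from fail(9)=7 chase 'e': 7→0 ⇒ 0;  out=∅∪out(0)=∅
  fail(14) 'dca': from fail(2)=18 chase 'a': 18→0 ⇒ 7;  out=∅∪out(7)=∅
  fail(16) 'dcd': from fail(2)=18 chase 'd': 18→0 ⇒ 1;  out=∅∪out(1)=∅
  fail(19) 'aad': from fail(9)=7 chase 'd': 7 ⇒ 8;  out=∅∪out(8)={2}
  fail(5) 'daad': from fail(4)=9 chase 'd': 9 ⇒ 19;  out=∅∪out(19)={2}
  fail(11) 'aaee': from fail(10)=0 chase 'e': 0 ⇒ 0;  out=∅∪out(0)=∅
  fail(15) 'dcae': from fail(14)=7 chase 'e': 7→0 ⇒ 0;  out={4}∪out(0)={4}
  fail(17) 'dcde': from fail(16)=1 chase 'e': 1→0 ⇒ 0;  out={5}∪out(0)={5}
  fail(20) 'aade': from fail(19)=8 chase 'e': 8→1→0 ⇒ 0;  out={7}∪out(0)={7}
  fail(6) 'daade': from fail(5)=19 chase 'e': 19 ⇒ 20;  out={1}∪out(20)={1,7}
  fail(12) 'aaeec': from fail(11)=0 chase 'c': 0 ⇒ 18;  out=∅∪out(18)={6}
  fail(13) 'aaeeca': from fail(12)=18 chase 'a': 18→0 ⇒ 7;  out={3}∪out(7)={3}

Text stream:
pos 0 'a': at 7
pos 1 'a': at 9
pos 2 'd': at 19  emit P2@[1:2]
pos 3 'e': at 20  emit P7@[0:3]
pos 4 'a': at 7 ·f
pos 5 'd': at 8  emit P2@[4:5]
pos 6 'd': at 1 ·f
pos 7 'd': at 1 ·f
pos 8 'd': at 1 ·f
pos 9 'c': at 2  emit P0@[8:9],P6@[9:9]
pos 10 'c': at 18 ·f  emit P6@[10:10]
pos 11 'b': at 0 ·f
pos 12 'd': at 1
pos 13 'c': at 2  emit P0@[12:13],P6@[13:13]
pos 14 'a': at 14
pos 15 'b': at 0 ·f
pos 16 'e': at 0
pos 17 'c': at 18  emit P6@[17:17]
pos 18 'a': at 7 ·f
pos 19 'a': at 9
pos 20 'd': at 19  emit P2@[19:20]
pos 21 'c': at 2 ·f  emit P0@[20:21],P6@[21:21]
pos 22 'd': at 16
pos 23 'c': at 2 ·f  emit P0@[22:23],P6@[23:23]
pos 24 'd': at 16
pos 25 'e': at 17  emit P5@[22:25]
pos 26 'd': at 1 ·f
pos 27 'b': at 0 ·f
pos 28 'b': at 0
pos 29 'e': at 0
pos 30 'b': at 0
pos 31 'a': at 7
pos 32 'c': at 18 ·f  emit P6@[32:32]
pos 33 'd': at 1 ·f
pos 34 'd': at 1 ·f
pos 35 'c': at 2  emit P0@[34:35],P6@[35:35]
pos 36 'd': at 16
pos 37 'c': at 2 ·f  emit P0@[36:37],P6@[37:37]
pos 38 'b': at 0 ·f
pos 39 'd': at 1
pos 40 'a': at 3
pos 41 'e': at 0 ·f
pos 42 'b': at 0
pos 43 'c': at 18  emit P6@[43:43]
pos 44 'a': at 7 ·f
pos 45 'd': at 8  emit P2@[44:45]
pos 46 'c': at 2 ·f  emit P0@[45:46],P6@[46:46]
pos 47 'a': at 14
pos 48 'e': at 15  emit P4@[45:48]
pos 49 'c': at 18 ·f  emit P6@[49:49]
pos 50 'b': at 0 ·f
pos 51 'd': at 1
pos 52 'c': at 2  emit P0@[51:52],P6@[52:52]
pos 53 'a': at 14
pos 54 'e': at 15  emit P4@[51:54]
pos 55 'c': at 18 ·f  emit P6@[55:55]
pos 56 'b': at 0 ·f
pos 57 'c': at 18  emit P6@[57:57]
pos 58 'd': at 1 ·f
pos 59 'c': at 2  emit P0@[58:59],P6@[59:59]
pos 60 'a': at 14
pos 61 'e': at 15  emit P4@[58:61]
pos 62 'd': at 1 ·f
pos 63 'a': at 3
pos 64 'a': at 4
pos 65 'd': at 5  emit P2@[64:65]
pos 66 'e': at 6  emit P1@[62:66],P7@[63:66]
pos 67 'e': at 0 ·f
pos 68 'a': at 7
pos 69 'a': at 9
pos 70 'a': at 9 ·f
pos 71 'e': at 10
pos 72 'e': at 11
pos 73 'c': at 12  emit P6@[73:73]
pos 74 'a': at 13  emit P3@[69:74]
pos 75 'd': at 8 ·f  emit P2@[74:75]
pos 76 'c': at 2 ·f  emit P0@[75:76],P6@[76:76]
pos 77 'a': at 14
pos 78 'e': at 15  emit P4@[75:78]
pos 79 'e': at 0 ·f

All matches (sorted): [[2,2],[3,7],[5,2],[9,0],[9,6],[10,6],[13,0],[13,6],[17,6],[20,2],[21,0],[21,6],[23,0],[23,6],[25,5],[32,6],[35,0],[35,6],[37,0],[37,6],[43,6],[45,2],[46,0],[46,6],[48,4],[49,6],[52,0],[52,6],[54,4],[55,6],[57,6],[59,0],[59,6],[61,4],[65,2],[66,1],[66,7],[73,6],[74,3],[75,2],[76,0],[76,6],[78,4]]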